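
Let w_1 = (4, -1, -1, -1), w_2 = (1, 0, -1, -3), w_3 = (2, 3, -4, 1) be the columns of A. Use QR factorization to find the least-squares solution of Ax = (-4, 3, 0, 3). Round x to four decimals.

x = (-1.1687, -0.4659, 0.4916)

w_1 = (4, -1, -1, -1); ‖w_1‖ = 4.3589, so q_1 = (0.9177, -0.2294, -0.2294, -0.2294).
q_1·w_2 = 0.9177·1 + (-0.2294)·0 + (-0.2294)·(-1) + (-0.2294)·(-3) = 1.8353.
u_2 = w_2 − 1.8353·q_1 = (-0.6842, 0.4211, -0.5789, -2.5789).
‖u_2‖ = 2.7625, so q_2 = (-0.2477, 0.1524, -0.2096, -0.9335).
q_1·w_3 = 0.9177·2 + (-0.2294)·3 + (-0.2294)·(-4) + (-0.2294)·1 = 1.8353; q_2·w_3 = (-0.2477)·2 + 0.1524·3 + (-0.2096)·(-4) + (-0.9335)·1 = -0.1334.
u_3 = w_3 − 1.8353·q_1 + 0.1334·q_2 = (0.2828, 3.4414, -3.6069, 1.2966).
‖u_3‖ = 5.1589, so q_3 = (0.0548, 0.6671, -0.6992, 0.2513).
Qᵀb = (-5.0471, -1.3527, 2.5360).
Back-substitute: x_3 = 2.5360/5.1589 = 0.4916.
x_2 = (-1.3527 + 0.1334·0.4916)/2.7625 = -0.4659.
x_1 = (-5.0471 − 1.8353·(-0.4659) − 1.8353·0.4916)/4.3589 = -1.1687.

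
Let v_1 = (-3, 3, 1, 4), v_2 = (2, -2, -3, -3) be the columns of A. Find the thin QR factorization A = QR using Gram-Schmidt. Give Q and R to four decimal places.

v_1 = (-3, 3, 1, 4); ‖v_1‖ = 5.9161, so q_1 = (-0.5071, 0.5071, 0.1690, 0.6761).
q_1·v_2 = (-0.5071)·2 + 0.5071·(-2) + 0.1690·(-3) + 0.6761·(-3) = -4.5638.
u_2 = v_2 + 4.5638·q_1 = (-0.3143, 0.3143, -2.2286, 0.0857).
‖u_2‖ = 2.2741, so q_2 = (-0.1382, 0.1382, -0.9800, 0.0377).

Q = [[-0.5071, -0.1382], [0.5071, 0.1382], [0.1690, -0.9800], [0.6761, 0.0377]], R = [[5.9161, -4.5638], [0.0000, 2.2741]]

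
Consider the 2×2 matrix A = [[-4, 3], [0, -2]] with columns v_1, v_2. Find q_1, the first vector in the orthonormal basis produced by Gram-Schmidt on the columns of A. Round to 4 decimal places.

v_1 = (-4, 0); ‖v_1‖ = 4.0000, so q_1 = (-1.0000, 0.0000).

q_1 = (-1.0000, 0.0000)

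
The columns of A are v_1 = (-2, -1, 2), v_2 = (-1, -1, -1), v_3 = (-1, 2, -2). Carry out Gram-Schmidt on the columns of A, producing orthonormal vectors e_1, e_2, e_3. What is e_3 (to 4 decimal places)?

v_1 = (-2, -1, 2); ‖v_1‖ = 3.0000, so e_1 = (-0.6667, -0.3333, 0.6667).
e_1·v_2 = (-0.6667)·(-1) + (-0.3333)·(-1) + 0.6667·(-1) = 0.3333.
u_2 = v_2 − 0.3333·e_1 = (-0.7778, -0.8889, -1.2222).
‖u_2‖ = 1.6997, so e_2 = (-0.4576, -0.5230, -0.7191).
e_1·v_3 = (-0.6667)·(-1) + (-0.3333)·2 + 0.6667·(-2) = -1.3333; e_2·v_3 = (-0.4576)·(-1) + (-0.5230)·2 + (-0.7191)·(-2) = 0.8498.
u_3 = v_3 + 1.3333·e_1 − 0.8498·e_2 = (-1.5000, 2.0000, -0.5000).
‖u_3‖ = 2.5495, so e_3 = (-0.5883, 0.7845, -0.1961).

e_3 = (-0.5883, 0.7845, -0.1961)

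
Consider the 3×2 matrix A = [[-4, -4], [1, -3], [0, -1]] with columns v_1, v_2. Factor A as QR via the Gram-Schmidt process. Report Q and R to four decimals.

Q = [[-0.9701, -0.2349], [0.2425, -0.9395], [0.0000, -0.2495]], R = [[4.1231, 3.1530], [0.0000, 4.0073]]

q_1 = v_1/‖v_1‖ = (-4, 1, 0)/4.1231 = (-0.9701, 0.2425, 0.0000).
r_{12} = q_1·v_2 = 3.1530.
u_2 = v_2 − 3.1530·q_1 = (-0.9412, -3.7647, -1.0000).
‖u_2‖ = 4.0073, so q_2 = (-0.2349, -0.9395, -0.2495).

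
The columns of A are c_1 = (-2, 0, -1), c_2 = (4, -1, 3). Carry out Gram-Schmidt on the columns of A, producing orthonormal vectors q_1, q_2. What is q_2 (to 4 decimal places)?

q_1 = c_1/‖c_1‖ = (-2, 0, -1)/2.2361 = (-0.8944, 0.0000, -0.4472).
r_{12} = q_1·c_2 = -4.9193.
u_2 = c_2 + 4.9193·q_1 = (-0.4000, -1.0000, 0.8000).
‖u_2‖ = 1.3416, so q_2 = (-0.2981, -0.7454, 0.5963).

q_2 = (-0.2981, -0.7454, 0.5963)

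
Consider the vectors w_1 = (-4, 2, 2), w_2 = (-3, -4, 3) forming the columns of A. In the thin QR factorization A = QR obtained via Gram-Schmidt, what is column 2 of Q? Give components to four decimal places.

w_1 = (-4, 2, 2); ‖w_1‖ = 4.8990, so q_1 = (-0.8165, 0.4082, 0.4082).
q_1·w_2 = (-0.8165)·(-3) + 0.4082·(-4) + 0.4082·3 = 2.0412.
u_2 = w_2 − 2.0412·q_1 = (-1.3333, -4.8333, 2.1667).
‖u_2‖ = 5.4620, so q_2 = (-0.2441, -0.8849, 0.3967).

q_2 = (-0.2441, -0.8849, 0.3967)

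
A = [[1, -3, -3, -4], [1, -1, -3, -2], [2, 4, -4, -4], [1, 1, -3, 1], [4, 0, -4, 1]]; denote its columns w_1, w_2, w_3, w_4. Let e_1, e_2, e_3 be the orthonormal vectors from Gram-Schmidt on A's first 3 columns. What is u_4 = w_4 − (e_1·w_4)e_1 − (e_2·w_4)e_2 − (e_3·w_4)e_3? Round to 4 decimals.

u_4 = (-1.6244, 0.3180, -1.9539, 3.2604, 0.4885)

e_1 = w_1/‖w_1‖ = (1, 1, 2, 1, 4)/4.7958 = (0.2085, 0.2085, 0.4170, 0.2085, 0.8341).
r_{12} = e_1·w_2 = 1.0426.
u_2 = w_2 − 1.0426·e_1 = (-3.2174, -1.2174, 3.5652, 0.7826, -0.8696).
‖u_2‖ = 5.0905, so e_2 = (-0.6320, -0.2392, 0.7004, 0.1537, -0.1708).
r_{13} = e_1·w_3 = -6.8810; r_{23} = e_2·w_3 = 0.0342.
u_3 = w_3 + 6.8810·e_1 − 0.0342·e_2 = (-1.5436, -1.5570, -1.1544, -1.5705, 1.7450).
‖u_3‖ = 3.4134, so e_3 = (-0.4522, -0.4562, -0.3382, -0.4601, 0.5112).
r_{14} = e_1·w_4 = -1.8766; r_{24} = e_2·w_4 = 0.1879; r_{34} = e_3·w_4 = 4.1251.
u_4 = w_4 + 1.8766·e_1 − 0.1879·e_2 − 4.1251·e_3 = (-1.6244, 0.3180, -1.9539, 3.2604, 0.4885).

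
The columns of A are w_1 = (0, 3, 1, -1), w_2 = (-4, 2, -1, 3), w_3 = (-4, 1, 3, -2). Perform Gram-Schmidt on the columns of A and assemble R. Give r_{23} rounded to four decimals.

r_{23} = 1.3860

w_1 = (0, 3, 1, -1); ‖w_1‖ = 3.3166, so q_1 = (0.0000, 0.9045, 0.3015, -0.3015).
q_1·w_2 = 0.0000·(-4) + 0.9045·2 + 0.3015·(-1) + (-0.3015)·3 = 0.6030.
u_2 = w_2 − 0.6030·q_1 = (-4.0000, 1.4545, -1.1818, 3.1818).
‖u_2‖ = 5.4439, so q_2 = (-0.7348, 0.2672, -0.2171, 0.5845).
r_{23} = q_2·w_3 = 1.3860.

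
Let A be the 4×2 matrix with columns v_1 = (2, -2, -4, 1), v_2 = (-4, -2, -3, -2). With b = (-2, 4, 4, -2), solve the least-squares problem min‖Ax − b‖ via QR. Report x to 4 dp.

x = (-1.1939, -0.0253)

v_1 = (2, -2, -4, 1); ‖v_1‖ = 5.0000, so q_1 = (0.4000, -0.4000, -0.8000, 0.2000).
q_1·v_2 = 0.4000·(-4) + (-0.4000)·(-2) + (-0.8000)·(-3) + 0.2000·(-2) = 1.2000.
u_2 = v_2 − 1.2000·q_1 = (-4.4800, -1.5200, -2.0400, -2.2400).
‖u_2‖ = 5.6178, so q_2 = (-0.7975, -0.2706, -0.3631, -0.3987).
Qᵀb = (-6.0000, -0.1424).
Back-substitute: x_2 = -0.1424/5.6178 = -0.0253.
x_1 = (-6.0000 − 1.2000·(-0.0253))/5.0000 = -1.1939.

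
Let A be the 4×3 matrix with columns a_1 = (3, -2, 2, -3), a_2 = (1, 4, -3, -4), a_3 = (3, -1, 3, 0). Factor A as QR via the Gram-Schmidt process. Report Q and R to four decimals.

Q = [[0.5883, 0.1366, 0.5550], [-0.3922, 0.6294, 0.5900], [0.3922, -0.4750, 0.4003], [-0.5883, -0.5997, 0.4285]], R = [[5.0990, 0.1961, 3.3340], [0.0000, 6.4778, -1.6447], [0.0000, 0.0000, 2.2759]]

q_1 = a_1/‖a_1‖ = (3, -2, 2, -3)/5.0990 = (0.5883, -0.3922, 0.3922, -0.5883).
r_{12} = q_1·a_2 = 0.1961.
u_2 = a_2 − 0.1961·q_1 = (0.8846, 4.0769, -3.0769, -3.8846).
‖u_2‖ = 6.4778, so q_2 = (0.1366, 0.6294, -0.4750, -0.5997).
r_{13} = q_1·a_3 = 3.3340; r_{23} = q_2·a_3 = -1.6447.
u_3 = a_3 − 3.3340·q_1 + 1.6447·q_2 = (1.2631, 1.3428, 0.9111, 0.9753).
‖u_3‖ = 2.2759, so q_3 = (0.5550, 0.5900, 0.4003, 0.4285).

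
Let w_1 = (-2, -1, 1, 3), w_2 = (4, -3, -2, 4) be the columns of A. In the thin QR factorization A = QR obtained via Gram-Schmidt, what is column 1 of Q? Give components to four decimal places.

e_1 = w_1/‖w_1‖ = (-2, -1, 1, 3)/3.8730 = (-0.5164, -0.2582, 0.2582, 0.7746).

e_1 = (-0.5164, -0.2582, 0.2582, 0.7746)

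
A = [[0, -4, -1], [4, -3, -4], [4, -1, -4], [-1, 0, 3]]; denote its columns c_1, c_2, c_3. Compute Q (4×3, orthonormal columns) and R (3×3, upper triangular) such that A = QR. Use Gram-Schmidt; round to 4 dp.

Q = [[0.0000, -0.9365, -0.1604], [0.6963, -0.2483, 0.2001], [0.6963, 0.2199, 0.0413], [-0.1741, -0.1135, 0.9657]], R = [[5.7446, -2.7852, -6.0927], [0.0000, 4.2711, 0.7095], [0.0000, 0.0000, 2.0917]]

c_1 = (0, 4, 4, -1); ‖c_1‖ = 5.7446, so q_1 = (0.0000, 0.6963, 0.6963, -0.1741).
q_1·c_2 = 0.0000·(-4) + 0.6963·(-3) + 0.6963·(-1) + (-0.1741)·0 = -2.7852.
u_2 = c_2 + 2.7852·q_1 = (-4.0000, -1.0606, 0.9394, -0.4848).
‖u_2‖ = 4.2711, so q_2 = (-0.9365, -0.2483, 0.2199, -0.1135).
q_1·c_3 = 0.0000·(-1) + 0.6963·(-4) + 0.6963·(-4) + (-0.1741)·3 = -6.0927; q_2·c_3 = (-0.9365)·(-1) + (-0.2483)·(-4) + 0.2199·(-4) + (-0.1135)·3 = 0.7095.
u_3 = c_3 + 6.0927·q_1 − 0.7095·q_2 = (-0.3355, 0.4186, 0.0864, 2.0199).
‖u_3‖ = 2.0917, so q_3 = (-0.1604, 0.2001, 0.0413, 0.9657).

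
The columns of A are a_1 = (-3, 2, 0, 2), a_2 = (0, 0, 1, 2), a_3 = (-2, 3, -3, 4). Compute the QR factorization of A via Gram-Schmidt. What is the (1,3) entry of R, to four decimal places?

r_{13} = 4.8507

a_1 = (-3, 2, 0, 2); ‖a_1‖ = 4.1231, so e_1 = (-0.7276, 0.4851, 0.0000, 0.4851).
r_{13} = e_1·a_3 = 4.8507.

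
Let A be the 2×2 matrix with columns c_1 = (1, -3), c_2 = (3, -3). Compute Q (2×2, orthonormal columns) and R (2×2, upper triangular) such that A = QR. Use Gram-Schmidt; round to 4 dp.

Q = [[0.3162, 0.9487], [-0.9487, 0.3162]], R = [[3.1623, 3.7947], [0.0000, 1.8974]]

c_1 = (1, -3); ‖c_1‖ = 3.1623, so q_1 = (0.3162, -0.9487).
q_1·c_2 = 0.3162·3 + (-0.9487)·(-3) = 3.7947.
u_2 = c_2 − 3.7947·q_1 = (1.8000, 0.6000).
‖u_2‖ = 1.8974, so q_2 = (0.9487, 0.3162).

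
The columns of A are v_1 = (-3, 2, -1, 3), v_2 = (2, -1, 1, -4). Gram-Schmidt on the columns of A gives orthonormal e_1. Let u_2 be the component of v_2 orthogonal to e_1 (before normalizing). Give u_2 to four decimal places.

v_1 = (-3, 2, -1, 3); ‖v_1‖ = 4.7958, so e_1 = (-0.6255, 0.4170, -0.2085, 0.6255).
e_1·v_2 = (-0.6255)·2 + 0.4170·(-1) + (-0.2085)·1 + 0.6255·(-4) = -4.3788.
u_2 = v_2 + 4.3788·e_1 = (-0.7391, 0.8261, 0.0870, -1.2609).

u_2 = (-0.7391, 0.8261, 0.0870, -1.2609)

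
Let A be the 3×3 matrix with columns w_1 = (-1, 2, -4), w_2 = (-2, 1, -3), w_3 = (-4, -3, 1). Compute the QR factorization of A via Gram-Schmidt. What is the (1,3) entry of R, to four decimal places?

r_{13} = -1.3093

w_1 = (-1, 2, -4); ‖w_1‖ = 4.5826, so e_1 = (-0.2182, 0.4364, -0.8729).
r_{13} = e_1·w_3 = -1.3093.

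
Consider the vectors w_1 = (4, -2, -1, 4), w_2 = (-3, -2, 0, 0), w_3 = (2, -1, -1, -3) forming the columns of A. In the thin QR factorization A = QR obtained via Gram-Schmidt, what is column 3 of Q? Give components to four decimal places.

q_3 = (0.3577, -0.5366, -0.3027, -0.7017)

w_1 = (4, -2, -1, 4); ‖w_1‖ = 6.0828, so q_1 = (0.6576, -0.3288, -0.1644, 0.6576).
q_1·w_2 = 0.6576·(-3) + (-0.3288)·(-2) + (-0.1644)·0 + 0.6576·0 = -1.3152.
u_2 = w_2 + 1.3152·q_1 = (-2.1351, -2.4324, -0.2162, 0.8649).
‖u_2‖ = 3.3571, so q_2 = (-0.6360, -0.7246, -0.0644, 0.2576).
q_1·w_3 = 0.6576·2 + (-0.3288)·(-1) + (-0.1644)·(-1) + 0.6576·(-3) = -0.1644; q_2·w_3 = (-0.6360)·2 + (-0.7246)·(-1) + (-0.0644)·(-1) + 0.2576·(-3) = -1.2559.
u_3 = w_3 + 0.1644·q_1 + 1.2559·q_2 = (1.3094, -1.9640, -1.1079, -2.5683).
‖u_3‖ = 3.6600, so q_3 = (0.3577, -0.5366, -0.3027, -0.7017).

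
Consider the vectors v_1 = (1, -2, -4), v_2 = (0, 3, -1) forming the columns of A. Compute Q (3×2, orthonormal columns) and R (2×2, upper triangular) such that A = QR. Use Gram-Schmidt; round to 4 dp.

v_1 = (1, -2, -4); ‖v_1‖ = 4.5826, so e_1 = (0.2182, -0.4364, -0.8729).
e_1·v_2 = 0.2182·0 + (-0.4364)·3 + (-0.8729)·(-1) = -0.4364.
u_2 = v_2 + 0.4364·e_1 = (0.0952, 2.8095, -1.3810).
‖u_2‖ = 3.1320, so e_2 = (0.0304, 0.8970, -0.4409).

Q = [[0.2182, 0.0304], [-0.4364, 0.8970], [-0.8729, -0.4409]], R = [[4.5826, -0.4364], [0.0000, 3.1320]]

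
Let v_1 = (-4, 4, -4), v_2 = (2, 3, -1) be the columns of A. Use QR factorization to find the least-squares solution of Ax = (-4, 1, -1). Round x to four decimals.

x = (0.6053, -0.6316)

v_1 = (-4, 4, -4); ‖v_1‖ = 6.9282, so e_1 = (-0.5774, 0.5774, -0.5774).
e_1·v_2 = (-0.5774)·2 + 0.5774·3 + (-0.5774)·(-1) = 1.1547.
u_2 = v_2 − 1.1547·e_1 = (2.6667, 2.3333, -0.3333).
‖u_2‖ = 3.5590, so e_2 = (0.7493, 0.6556, -0.0937).
Qᵀb = (3.4641, -2.2478).
Back-substitute: x_2 = -2.2478/3.5590 = -0.6316.
x_1 = (3.4641 − 1.1547·(-0.6316))/6.9282 = 0.6053.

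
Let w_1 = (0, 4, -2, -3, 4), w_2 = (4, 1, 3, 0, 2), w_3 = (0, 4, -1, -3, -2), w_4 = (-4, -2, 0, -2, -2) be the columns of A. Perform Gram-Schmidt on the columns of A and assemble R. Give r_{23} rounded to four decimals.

w_1 = (0, 4, -2, -3, 4); ‖w_1‖ = 6.7082, so e_1 = (0.0000, 0.5963, -0.2981, -0.4472, 0.5963).
e_1·w_2 = 0.0000·4 + 0.5963·1 + (-0.2981)·3 + (-0.4472)·0 + 0.5963·2 = 0.8944.
u_2 = w_2 − 0.8944·e_1 = (4.0000, 0.4667, 3.2667, 0.4000, 1.4667).
‖u_2‖ = 5.4037, so e_2 = (0.7402, 0.0864, 0.6045, 0.0740, 0.2714).
r_{23} = e_2·w_3 = -1.0240.

r_{23} = -1.0240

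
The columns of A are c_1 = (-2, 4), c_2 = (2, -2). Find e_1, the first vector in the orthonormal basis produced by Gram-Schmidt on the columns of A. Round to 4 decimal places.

e_1 = c_1/‖c_1‖ = (-2, 4)/4.4721 = (-0.4472, 0.8944).

e_1 = (-0.4472, 0.8944)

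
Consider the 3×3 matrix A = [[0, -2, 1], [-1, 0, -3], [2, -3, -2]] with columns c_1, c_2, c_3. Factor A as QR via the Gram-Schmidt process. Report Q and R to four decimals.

c_1 = (0, -1, 2); ‖c_1‖ = 2.2361, so e_1 = (0.0000, -0.4472, 0.8944).
e_1·c_2 = 0.0000·(-2) + (-0.4472)·0 + 0.8944·(-3) = -2.6833.
u_2 = c_2 + 2.6833·e_1 = (-2.0000, -1.2000, -0.6000).
‖u_2‖ = 2.4083, so e_2 = (-0.8305, -0.4983, -0.2491).
e_1·c_3 = 0.0000·1 + (-0.4472)·(-3) + 0.8944·(-2) = -0.4472; e_2·c_3 = (-0.8305)·1 + (-0.4983)·(-3) + (-0.2491)·(-2) = 1.1626.
u_3 = c_3 + 0.4472·e_1 − 1.1626·e_2 = (1.9655, -2.6207, -1.3103).
‖u_3‖ = 3.5282, so e_3 = (0.5571, -0.7428, -0.3714).

Q = [[0.0000, -0.8305, 0.5571], [-0.4472, -0.4983, -0.7428], [0.8944, -0.2491, -0.3714]], R = [[2.2361, -2.6833, -0.4472], [0.0000, 2.4083, 1.1626], [0.0000, 0.0000, 3.5282]]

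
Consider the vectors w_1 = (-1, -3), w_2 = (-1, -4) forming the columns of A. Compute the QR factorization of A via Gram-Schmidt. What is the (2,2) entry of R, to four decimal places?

r_{22} = 0.3162

w_1 = (-1, -3); ‖w_1‖ = 3.1623, so q_1 = (-0.3162, -0.9487).
q_1·w_2 = (-0.3162)·(-1) + (-0.9487)·(-4) = 4.1110.
u_2 = w_2 − 4.1110·q_1 = (0.3000, -0.1000).
r_{22} = ‖u_2‖ = 0.3162.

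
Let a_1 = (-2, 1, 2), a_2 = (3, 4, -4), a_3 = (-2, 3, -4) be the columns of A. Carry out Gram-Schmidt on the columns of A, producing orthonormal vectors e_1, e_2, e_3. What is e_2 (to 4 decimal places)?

e_2 = (0.1423, 0.9349, -0.3252)

a_1 = (-2, 1, 2); ‖a_1‖ = 3.0000, so e_1 = (-0.6667, 0.3333, 0.6667).
e_1·a_2 = (-0.6667)·3 + 0.3333·4 + 0.6667·(-4) = -3.3333.
u_2 = a_2 + 3.3333·e_1 = (0.7778, 5.1111, -1.7778).
‖u_2‖ = 5.4671, so e_2 = (0.1423, 0.9349, -0.3252).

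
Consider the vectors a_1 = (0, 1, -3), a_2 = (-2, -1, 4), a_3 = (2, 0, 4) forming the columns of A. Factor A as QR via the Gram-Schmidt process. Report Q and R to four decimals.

Q = [[0.0000, -0.9877, 0.1562], [0.3162, 0.1482, 0.9370], [-0.9487, 0.0494, 0.3123]], R = [[3.1623, -4.1110, -3.7947], [0.0000, 2.0248, -1.7779], [0.0000, 0.0000, 1.5617]]

a_1 = (0, 1, -3); ‖a_1‖ = 3.1623, so e_1 = (0.0000, 0.3162, -0.9487).
e_1·a_2 = 0.0000·(-2) + 0.3162·(-1) + (-0.9487)·4 = -4.1110.
u_2 = a_2 + 4.1110·e_1 = (-2.0000, 0.3000, 0.1000).
‖u_2‖ = 2.0248, so e_2 = (-0.9877, 0.1482, 0.0494).
e_1·a_3 = 0.0000·2 + 0.3162·0 + (-0.9487)·4 = -3.7947; e_2·a_3 = (-0.9877)·2 + 0.1482·0 + 0.0494·4 = -1.7779.
u_3 = a_3 + 3.7947·e_1 + 1.7779·e_2 = (0.2439, 1.4634, 0.4878).
‖u_3‖ = 1.5617, so e_3 = (0.1562, 0.9370, 0.3123).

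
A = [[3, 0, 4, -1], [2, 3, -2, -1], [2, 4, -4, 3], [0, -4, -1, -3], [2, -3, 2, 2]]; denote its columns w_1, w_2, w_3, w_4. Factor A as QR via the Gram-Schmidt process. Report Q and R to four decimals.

Q = [[0.6547, -0.1668, 0.5468, -0.2988], [0.4364, 0.3266, -0.2268, -0.4886], [0.4364, 0.4726, -0.5104, 0.3516], [0.0000, -0.5838, -0.6183, -0.4538], [0.4364, -0.5490, -0.0830, 0.5852]], R = [[4.5826, 1.7457, 0.8729, 1.0911], [0.0000, 6.8522, -3.7249, 1.9111], [0.0000, 0.0000, 5.1345, -0.1624], [0.0000, 0.0000, 0.0000, 4.3739]]

e_1 = w_1/‖w_1‖ = (3, 2, 2, 0, 2)/4.5826 = (0.6547, 0.4364, 0.4364, 0.0000, 0.4364).
r_{12} = e_1·w_2 = 1.7457.
u_2 = w_2 − 1.7457·e_1 = (-1.1429, 2.2381, 3.2381, -4.0000, -3.7619).
‖u_2‖ = 6.8522, so e_2 = (-0.1668, 0.3266, 0.4726, -0.5838, -0.5490).
r_{13} = e_1·w_3 = 0.8729; r_{23} = e_2·w_3 = -3.7249.
u_3 = w_3 − 0.8729·e_1 + 3.7249·e_2 = (2.8073, -1.1643, -2.6207, -3.1744, -0.4260).
‖u_3‖ = 5.1345, so e_3 = (0.5468, -0.2268, -0.5104, -0.6183, -0.0830).
r_{14} = e_1·w_4 = 1.0911; r_{24} = e_2·w_4 = 1.9111; r_{34} = e_3·w_4 = -0.1624.
u_4 = w_4 − 1.0911·e_1 − 1.9111·e_2 + 0.1624·e_3 = (-1.3068, -2.1372, 1.5378, -1.9848, 2.5596).
‖u_4‖ = 4.3739, so e_4 = (-0.2988, -0.4886, 0.3516, -0.4538, 0.5852).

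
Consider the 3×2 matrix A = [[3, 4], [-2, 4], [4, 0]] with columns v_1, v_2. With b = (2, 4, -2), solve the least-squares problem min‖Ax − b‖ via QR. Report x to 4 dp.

v_1 = (3, -2, 4); ‖v_1‖ = 5.3852, so e_1 = (0.5571, -0.3714, 0.7428).
e_1·v_2 = 0.5571·4 + (-0.3714)·4 + 0.7428·0 = 0.7428.
u_2 = v_2 − 0.7428·e_1 = (3.5862, 4.2759, -0.5517).
‖u_2‖ = 5.6079, so e_2 = (0.6395, 0.7625, -0.0984).
Qᵀb = (-1.8570, 4.5257).
Back-substitute: x_2 = 4.5257/5.6079 = 0.8070.
x_1 = (-1.8570 − 0.7428·0.8070)/5.3852 = -0.4561.

x = (-0.4561, 0.8070)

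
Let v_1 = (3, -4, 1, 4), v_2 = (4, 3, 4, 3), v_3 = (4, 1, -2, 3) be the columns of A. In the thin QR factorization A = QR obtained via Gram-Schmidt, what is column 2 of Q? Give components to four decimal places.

e_2 = (0.4312, 0.6827, 0.5462, 0.2228)

e_1 = v_1/‖v_1‖ = (3, -4, 1, 4)/6.4807 = (0.4629, -0.6172, 0.1543, 0.6172).
r_{12} = e_1·v_2 = 2.4689.
u_2 = v_2 − 2.4689·e_1 = (2.8571, 4.5238, 3.6190, 1.4762).
‖u_2‖ = 6.6261, so e_2 = (0.4312, 0.6827, 0.5462, 0.2228).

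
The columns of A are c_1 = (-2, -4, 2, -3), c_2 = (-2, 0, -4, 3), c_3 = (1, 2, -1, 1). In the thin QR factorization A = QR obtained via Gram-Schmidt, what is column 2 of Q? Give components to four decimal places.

e_2 = (-0.5705, -0.3225, -0.6573, 0.3721)

e_1 = c_1/‖c_1‖ = (-2, -4, 2, -3)/5.7446 = (-0.3482, -0.6963, 0.3482, -0.5222).
r_{12} = e_1·c_2 = -2.2630.
u_2 = c_2 + 2.2630·e_1 = (-2.7879, -1.5758, -3.2121, 1.8182).
‖u_2‖ = 4.8866, so e_2 = (-0.5705, -0.3225, -0.6573, 0.3721).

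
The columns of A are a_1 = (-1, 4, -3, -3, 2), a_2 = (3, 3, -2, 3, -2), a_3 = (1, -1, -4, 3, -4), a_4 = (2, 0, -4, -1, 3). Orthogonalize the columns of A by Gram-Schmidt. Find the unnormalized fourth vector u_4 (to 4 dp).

e_1 = a_1/‖a_1‖ = (-1, 4, -3, -3, 2)/6.2450 = (-0.1601, 0.6405, -0.4804, -0.4804, 0.3203).
r_{12} = e_1·a_2 = 0.3203.
u_2 = a_2 − 0.3203·e_1 = (3.0513, 2.7949, -1.8462, 3.1538, -2.1026).
‖u_2‖ = 5.9074, so e_2 = (0.5165, 0.4731, -0.3125, 0.5339, -0.3559).
r_{13} = e_1·a_3 = -1.6013; r_{23} = e_2·a_3 = 4.3188.
u_3 = a_3 + 1.6013·e_1 − 4.3188·e_2 = (-1.4871, -2.0176, -3.4195, -0.0749, -1.9500).
‖u_3‖ = 4.6673, so e_3 = (-0.3186, -0.4323, -0.7327, -0.0161, -0.4178).
r_{14} = e_1·a_4 = 3.0424; r_{24} = e_2·a_4 = 0.6815; r_{34} = e_3·a_4 = 1.0560.
u_4 = a_4 − 3.0424·e_1 − 0.6815·e_2 − 1.0560·e_3 = (2.4717, -1.8146, -1.5518, 0.1147, 2.7094).

u_4 = (2.4717, -1.8146, -1.5518, 0.1147, 2.7094)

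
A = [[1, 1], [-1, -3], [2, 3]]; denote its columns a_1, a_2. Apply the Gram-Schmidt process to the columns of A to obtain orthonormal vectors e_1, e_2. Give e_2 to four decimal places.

e_2 = (-0.4364, -0.8729, -0.2182)

e_1 = a_1/‖a_1‖ = (1, -1, 2)/2.4495 = (0.4082, -0.4082, 0.8165).
r_{12} = e_1·a_2 = 4.0825.
u_2 = a_2 − 4.0825·e_1 = (-0.6667, -1.3333, -0.3333).
‖u_2‖ = 1.5275, so e_2 = (-0.4364, -0.8729, -0.2182).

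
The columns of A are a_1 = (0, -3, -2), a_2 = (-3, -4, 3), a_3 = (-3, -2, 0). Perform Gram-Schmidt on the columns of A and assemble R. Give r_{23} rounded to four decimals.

a_1 = (0, -3, -2); ‖a_1‖ = 3.6056, so q_1 = (0.0000, -0.8321, -0.5547).
q_1·a_2 = 0.0000·(-3) + (-0.8321)·(-4) + (-0.5547)·3 = 1.6641.
u_2 = a_2 − 1.6641·q_1 = (-3.0000, -2.6154, 3.9231).
‖u_2‖ = 5.5884, so q_2 = (-0.5368, -0.4680, 0.7020).
r_{23} = q_2·a_3 = 2.5465.

r_{23} = 2.5465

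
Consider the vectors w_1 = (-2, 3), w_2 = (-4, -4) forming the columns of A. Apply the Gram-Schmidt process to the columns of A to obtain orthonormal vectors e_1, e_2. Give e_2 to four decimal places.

w_1 = (-2, 3); ‖w_1‖ = 3.6056, so e_1 = (-0.5547, 0.8321).
e_1·w_2 = (-0.5547)·(-4) + 0.8321·(-4) = -1.1094.
u_2 = w_2 + 1.1094·e_1 = (-4.6154, -3.0769).
‖u_2‖ = 5.5470, so e_2 = (-0.8321, -0.5547).

e_2 = (-0.8321, -0.5547)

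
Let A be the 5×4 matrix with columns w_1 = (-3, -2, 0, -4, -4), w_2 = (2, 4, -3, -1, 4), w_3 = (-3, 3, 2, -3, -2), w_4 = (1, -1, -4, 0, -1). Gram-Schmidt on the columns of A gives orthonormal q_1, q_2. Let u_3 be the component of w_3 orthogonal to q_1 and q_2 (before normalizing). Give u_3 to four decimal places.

u_3 = (-1.5380, 3.2611, 2.8027, -0.0696, -0.4075)

q_1 = w_1/‖w_1‖ = (-3, -2, 0, -4, -4)/6.7082 = (-0.4472, -0.2981, 0.0000, -0.5963, -0.5963).
r_{12} = q_1·w_2 = -3.8759.
u_2 = w_2 + 3.8759·q_1 = (0.2667, 2.8444, -3.0000, -3.3111, 1.6889).
‖u_2‖ = 5.5658, so q_2 = (0.0479, 0.5111, -0.5390, -0.5949, 0.3034).
r_{13} = q_1·w_3 = 3.4286; r_{23} = q_2·w_3 = 1.4893.
u_3 = w_3 − 3.4286·q_1 − 1.4893·q_2 = (-1.5380, 3.2611, 2.8027, -0.0696, -0.4075).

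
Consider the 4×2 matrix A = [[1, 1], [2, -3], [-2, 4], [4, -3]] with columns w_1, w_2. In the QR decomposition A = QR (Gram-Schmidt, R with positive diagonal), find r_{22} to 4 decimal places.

r_{22} = 3.1623

e_1 = w_1/‖w_1‖ = (1, 2, -2, 4)/5.0000 = (0.2000, 0.4000, -0.4000, 0.8000).
r_{12} = e_1·w_2 = -5.0000.
u_2 = w_2 + 5.0000·e_1 = (2.0000, -1.0000, 2.0000, 1.0000).
r_{22} = ‖u_2‖ = 3.1623.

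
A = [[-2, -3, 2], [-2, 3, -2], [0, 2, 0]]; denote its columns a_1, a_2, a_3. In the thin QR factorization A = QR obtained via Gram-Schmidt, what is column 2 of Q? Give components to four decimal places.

a_1 = (-2, -2, 0); ‖a_1‖ = 2.8284, so e_1 = (-0.7071, -0.7071, 0.0000).
e_1·a_2 = (-0.7071)·(-3) + (-0.7071)·3 + 0.0000·2 = 0.0000.
u_2 = a_2 + 0.0000·e_1 = (-3.0000, 3.0000, 2.0000).
‖u_2‖ = 4.6904, so e_2 = (-0.6396, 0.6396, 0.4264).

e_2 = (-0.6396, 0.6396, 0.4264)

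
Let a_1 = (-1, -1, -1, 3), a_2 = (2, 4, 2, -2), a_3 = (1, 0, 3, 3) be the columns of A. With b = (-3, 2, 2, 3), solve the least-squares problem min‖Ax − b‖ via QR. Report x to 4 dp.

x = (1.3529, 0.6618, 0.2059)

q_1 = a_1/‖a_1‖ = (-1, -1, -1, 3)/3.4641 = (-0.2887, -0.2887, -0.2887, 0.8660).
r_{12} = q_1·a_2 = -4.0415.
u_2 = a_2 + 4.0415·q_1 = (0.8333, 2.8333, 0.8333, 1.5000).
‖u_2‖ = 3.4157, so q_2 = (0.2440, 0.8295, 0.2440, 0.4392).
r_{13} = q_1·a_3 = 1.4434; r_{23} = q_2·a_3 = 2.2934.
u_3 = a_3 − 1.4434·q_1 − 2.2934·q_2 = (0.8571, -1.4857, 2.8571, 0.7429).
‖u_3‖ = 3.4143, so q_3 = (0.2510, -0.4352, 0.8368, 0.2176).
Qᵀb = (2.3094, 2.7325, 0.7029).
Back-substitute: x_3 = 0.7029/3.4143 = 0.2059.
x_2 = (2.7325 − 2.2934·0.2059)/3.4157 = 0.6618.
x_1 = (2.3094 + 4.0415·0.6618 − 1.4434·0.2059)/3.4641 = 1.3529.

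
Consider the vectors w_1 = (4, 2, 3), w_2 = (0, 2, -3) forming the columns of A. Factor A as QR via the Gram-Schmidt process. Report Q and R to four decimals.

Q = [[0.7428, 0.1980], [0.3714, 0.6730], [0.5571, -0.7126]], R = [[5.3852, -0.9285], [0.0000, 3.4840]]

w_1 = (4, 2, 3); ‖w_1‖ = 5.3852, so q_1 = (0.7428, 0.3714, 0.5571).
q_1·w_2 = 0.7428·0 + 0.3714·2 + 0.5571·(-3) = -0.9285.
u_2 = w_2 + 0.9285·q_1 = (0.6897, 2.3448, -2.4828).
‖u_2‖ = 3.4840, so q_2 = (0.1980, 0.6730, -0.7126).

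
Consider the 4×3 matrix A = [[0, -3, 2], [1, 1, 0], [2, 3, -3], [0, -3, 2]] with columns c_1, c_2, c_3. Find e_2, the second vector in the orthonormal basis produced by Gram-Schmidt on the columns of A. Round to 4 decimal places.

c_1 = (0, 1, 2, 0); ‖c_1‖ = 2.2361, so e_1 = (0.0000, 0.4472, 0.8944, 0.0000).
e_1·c_2 = 0.0000·(-3) + 0.4472·1 + 0.8944·3 + 0.0000·(-3) = 3.1305.
u_2 = c_2 − 3.1305·e_1 = (-3.0000, -0.4000, 0.2000, -3.0000).
‖u_2‖ = 4.2661, so e_2 = (-0.7032, -0.0938, 0.0469, -0.7032).

e_2 = (-0.7032, -0.0938, 0.0469, -0.7032)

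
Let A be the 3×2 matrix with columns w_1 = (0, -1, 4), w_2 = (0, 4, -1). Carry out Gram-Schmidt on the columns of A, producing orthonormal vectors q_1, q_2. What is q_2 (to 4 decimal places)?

w_1 = (0, -1, 4); ‖w_1‖ = 4.1231, so q_1 = (0.0000, -0.2425, 0.9701).
q_1·w_2 = 0.0000·0 + (-0.2425)·4 + 0.9701·(-1) = -1.9403.
u_2 = w_2 + 1.9403·q_1 = (0.0000, 3.5294, 0.8824).
‖u_2‖ = 3.6380, so q_2 = (0.0000, 0.9701, 0.2425).

q_2 = (0.0000, 0.9701, 0.2425)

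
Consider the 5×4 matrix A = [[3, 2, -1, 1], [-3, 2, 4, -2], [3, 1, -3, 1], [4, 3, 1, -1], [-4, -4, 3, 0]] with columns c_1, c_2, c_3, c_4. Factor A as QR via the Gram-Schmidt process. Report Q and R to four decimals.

Q = [[0.3906, 0.1007, 0.1062, 0.8977], [-0.3906, 0.8498, 0.0546, 0.1202], [0.3906, -0.1369, -0.2942, 0.0165], [0.5208, 0.2134, 0.7553, -0.3300], [-0.5208, -0.4511, 0.5733, 0.2656]], R = [[7.6811, 4.0359, -4.1660, 1.0415], [0.0000, 4.2085, 2.5694, -1.9492], [0.0000, 0.0000, 3.4702, -1.0526], [0.0000, 0.0000, 0.0000, 1.0039]]

c_1 = (3, -3, 3, 4, -4); ‖c_1‖ = 7.6811, so e_1 = (0.3906, -0.3906, 0.3906, 0.5208, -0.5208).
e_1·c_2 = 0.3906·2 + (-0.3906)·2 + 0.3906·1 + 0.5208·3 + (-0.5208)·(-4) = 4.0359.
u_2 = c_2 − 4.0359·e_1 = (0.4237, 3.5763, -0.5763, 0.8983, -1.8983).
‖u_2‖ = 4.2085, so e_2 = (0.1007, 0.8498, -0.1369, 0.2134, -0.4511).
e_1·c_3 = 0.3906·(-1) + (-0.3906)·4 + 0.3906·(-3) + 0.5208·1 + (-0.5208)·3 = -4.1660; e_2·c_3 = 0.1007·(-1) + 0.8498·4 + (-0.1369)·(-3) + 0.2134·1 + (-0.4511)·3 = 2.5694.
u_3 = c_3 + 4.1660·e_1 − 2.5694·e_2 = (0.3684, 0.1895, -1.0211, 2.6211, 1.9895).
‖u_3‖ = 3.4702, so e_3 = (0.1062, 0.0546, -0.2942, 0.7553, 0.5733).
e_1·c_4 = 0.3906·1 + (-0.3906)·(-2) + 0.3906·1 + 0.5208·(-1) + (-0.5208)·0 = 1.0415; e_2·c_4 = 0.1007·1 + 0.8498·(-2) + (-0.1369)·1 + 0.2134·(-1) + (-0.4511)·0 = -1.9492; e_3·c_4 = 0.1062·1 + 0.0546·(-2) + (-0.2942)·1 + 0.7553·(-1) + 0.5733·0 = -1.0526.
u_4 = c_4 − 1.0415·e_1 + 1.9492·e_2 + 1.0526·e_3 = (0.9012, 0.1206, 0.0166, -0.3313, 0.2666).
‖u_4‖ = 1.0039, so e_4 = (0.8977, 0.1202, 0.0165, -0.3300, 0.2656).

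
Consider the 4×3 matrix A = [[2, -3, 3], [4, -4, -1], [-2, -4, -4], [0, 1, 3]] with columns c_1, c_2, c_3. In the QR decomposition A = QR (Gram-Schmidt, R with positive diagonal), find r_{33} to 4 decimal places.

r_{33} = 4.3826

c_1 = (2, 4, -2, 0); ‖c_1‖ = 4.8990, so q_1 = (0.4082, 0.8165, -0.4082, 0.0000).
q_1·c_2 = 0.4082·(-3) + 0.8165·(-4) + (-0.4082)·(-4) + 0.0000·1 = -2.8577.
u_2 = c_2 + 2.8577·q_1 = (-1.8333, -1.6667, -5.1667, 1.0000).
‖u_2‖ = 5.8166, so q_2 = (-0.3152, -0.2865, -0.8883, 0.1719).
q_1·c_3 = 0.4082·3 + 0.8165·(-1) + (-0.4082)·(-4) + 0.0000·3 = 2.0412; q_2·c_3 = (-0.3152)·3 + (-0.2865)·(-1) + (-0.8883)·(-4) + 0.1719·3 = 3.4098.
u_3 = c_3 − 2.0412·q_1 − 3.4098·q_2 = (3.2414, -1.6897, -0.1379, 2.4138).
r_{33} = ‖u_3‖ = 4.3826.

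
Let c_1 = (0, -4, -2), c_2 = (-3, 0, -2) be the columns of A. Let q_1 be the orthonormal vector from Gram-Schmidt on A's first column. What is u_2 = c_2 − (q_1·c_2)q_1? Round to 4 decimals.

q_1 = c_1/‖c_1‖ = (0, -4, -2)/4.4721 = (0.0000, -0.8944, -0.4472).
r_{12} = q_1·c_2 = 0.8944.
u_2 = c_2 − 0.8944·q_1 = (-3.0000, 0.8000, -1.6000).

u_2 = (-3.0000, 0.8000, -1.6000)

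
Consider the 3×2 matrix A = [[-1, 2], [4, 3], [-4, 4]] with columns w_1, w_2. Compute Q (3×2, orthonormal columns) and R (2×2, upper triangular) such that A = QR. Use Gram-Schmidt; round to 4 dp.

q_1 = w_1/‖w_1‖ = (-1, 4, -4)/5.7446 = (-0.1741, 0.6963, -0.6963).
r_{12} = q_1·w_2 = -1.0445.
u_2 = w_2 + 1.0445·q_1 = (1.8182, 3.7273, 3.2727).
‖u_2‖ = 5.2829, so q_2 = (0.3442, 0.7055, 0.6195).

Q = [[-0.1741, 0.3442], [0.6963, 0.7055], [-0.6963, 0.6195]], R = [[5.7446, -1.0445], [0.0000, 5.2829]]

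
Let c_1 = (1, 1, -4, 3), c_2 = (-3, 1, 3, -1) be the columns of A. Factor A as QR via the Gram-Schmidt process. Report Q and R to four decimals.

c_1 = (1, 1, -4, 3); ‖c_1‖ = 5.1962, so q_1 = (0.1925, 0.1925, -0.7698, 0.5774).
q_1·c_2 = 0.1925·(-3) + 0.1925·1 + (-0.7698)·3 + 0.5774·(-1) = -3.2717.
u_2 = c_2 + 3.2717·q_1 = (-2.3704, 1.6296, 0.4815, 0.8889).
‖u_2‖ = 3.0490, so q_2 = (-0.7774, 0.5345, 0.1579, 0.2915).

Q = [[0.1925, -0.7774], [0.1925, 0.5345], [-0.7698, 0.1579], [0.5774, 0.2915]], R = [[5.1962, -3.2717], [0.0000, 3.0490]]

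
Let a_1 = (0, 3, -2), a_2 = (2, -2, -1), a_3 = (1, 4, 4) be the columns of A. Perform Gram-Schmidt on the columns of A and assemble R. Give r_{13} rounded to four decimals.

q_1 = a_1/‖a_1‖ = (0, 3, -2)/3.6056 = (0.0000, 0.8321, -0.5547).
r_{13} = q_1·a_3 = 1.1094.

r_{13} = 1.1094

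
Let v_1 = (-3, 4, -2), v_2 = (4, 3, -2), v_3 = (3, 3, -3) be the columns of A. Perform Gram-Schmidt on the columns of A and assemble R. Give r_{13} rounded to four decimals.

r_{13} = 1.6713

e_1 = v_1/‖v_1‖ = (-3, 4, -2)/5.3852 = (-0.5571, 0.7428, -0.3714).
r_{13} = e_1·v_3 = 1.6713.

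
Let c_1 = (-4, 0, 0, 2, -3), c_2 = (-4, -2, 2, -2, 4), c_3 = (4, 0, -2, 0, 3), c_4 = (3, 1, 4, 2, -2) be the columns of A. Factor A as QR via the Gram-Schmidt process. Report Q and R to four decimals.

Q = [[-0.7428, -0.6030, -0.0717, 0.2062], [0.0000, -0.3015, -0.1485, -0.0567], [0.0000, 0.3015, -0.6684, 0.6792], [0.3714, -0.3015, 0.5557, 0.6792], [-0.5571, 0.6030, 0.4661, 0.1779]], R = [[5.3852, 0.0000, -4.6424, -0.3714], [0.0000, 6.6332, -1.2060, -2.7136], [0.0000, 0.0000, 2.4482, -2.8580], [0.0000, 0.0000, 0.0000, 4.2814]]

c_1 = (-4, 0, 0, 2, -3); ‖c_1‖ = 5.3852, so q_1 = (-0.7428, 0.0000, 0.0000, 0.3714, -0.5571).
q_1·c_2 = (-0.7428)·(-4) + 0.0000·(-2) + 0.0000·2 + 0.3714·(-2) + (-0.5571)·4 = 0.0000.
u_2 = c_2 + 0.0000·q_1 = (-4.0000, -2.0000, 2.0000, -2.0000, 4.0000).
‖u_2‖ = 6.6332, so q_2 = (-0.6030, -0.3015, 0.3015, -0.3015, 0.6030).
q_1·c_3 = (-0.7428)·4 + 0.0000·0 + 0.0000·(-2) + 0.3714·0 + (-0.5571)·3 = -4.6424; q_2·c_3 = (-0.6030)·4 + (-0.3015)·0 + 0.3015·(-2) + (-0.3015)·0 + 0.6030·3 = -1.2060.
u_3 = c_3 + 4.6424·q_1 + 1.2060·q_2 = (-0.1755, -0.3636, -1.6364, 1.3605, 1.1411).
‖u_3‖ = 2.4482, so q_3 = (-0.0717, -0.1485, -0.6684, 0.5557, 0.4661).
q_1·c_4 = (-0.7428)·3 + 0.0000·1 + 0.0000·4 + 0.3714·2 + (-0.5571)·(-2) = -0.3714; q_2·c_4 = (-0.6030)·3 + (-0.3015)·1 + 0.3015·4 + (-0.3015)·2 + 0.6030·(-2) = -2.7136; q_3·c_4 = (-0.0717)·3 + (-0.1485)·1 + (-0.6684)·4 + 0.5557·2 + 0.4661·(-2) = -2.8580.
u_4 = c_4 + 0.3714·q_1 + 2.7136·q_2 + 2.8580·q_3 = (0.8828, -0.2427, 2.9079, 2.9079, 0.7615).
‖u_4‖ = 4.2814, so q_4 = (0.2062, -0.0567, 0.6792, 0.6792, 0.1779).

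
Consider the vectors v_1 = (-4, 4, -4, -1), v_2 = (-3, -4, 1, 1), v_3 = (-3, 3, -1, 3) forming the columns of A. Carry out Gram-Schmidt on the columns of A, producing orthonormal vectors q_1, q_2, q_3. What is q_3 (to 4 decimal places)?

q_3 = (-0.1120, 0.3704, 0.2613, 0.8843)

q_1 = v_1/‖v_1‖ = (-4, 4, -4, -1)/7.0000 = (-0.5714, 0.5714, -0.5714, -0.1429).
r_{12} = q_1·v_2 = -1.2857.
u_2 = v_2 + 1.2857·q_1 = (-3.7347, -3.2653, 0.2653, 0.8163).
‖u_2‖ = 5.0346, so q_2 = (-0.7418, -0.6486, 0.0527, 0.1621).
r_{13} = q_1·v_3 = 3.5714; r_{23} = q_2·v_3 = 0.7134.
u_3 = v_3 − 3.5714·q_1 − 0.7134·q_2 = (-0.4300, 1.4219, 1.0032, 3.3945).
‖u_3‖ = 3.8387, so q_3 = (-0.1120, 0.3704, 0.2613, 0.8843).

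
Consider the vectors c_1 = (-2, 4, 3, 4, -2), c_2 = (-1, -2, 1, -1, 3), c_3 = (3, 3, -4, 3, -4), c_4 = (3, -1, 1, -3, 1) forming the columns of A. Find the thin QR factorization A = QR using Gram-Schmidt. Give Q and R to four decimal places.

Q = [[-0.2857, -0.4320, 0.2155, 0.8021], [0.5714, -0.2650, 0.0144, 0.2450], [0.4286, 0.5069, -0.4884, 0.4803], [0.5714, 0.0173, 0.6981, -0.0826], [-0.2857, 0.6970, 0.4769, 0.2431]], R = [[7.0000, -1.8571, 2.0000, -3.0000], [0.0000, 3.5427, -6.8551, 0.1210], [0.0000, 0.0000, 2.8299, -1.4738], [0.0000, 0.0000, 0.0000, 3.1326]]

c_1 = (-2, 4, 3, 4, -2); ‖c_1‖ = 7.0000, so e_1 = (-0.2857, 0.5714, 0.4286, 0.5714, -0.2857).
e_1·c_2 = (-0.2857)·(-1) + 0.5714·(-2) + 0.4286·1 + 0.5714·(-1) + (-0.2857)·3 = -1.8571.
u_2 = c_2 + 1.8571·e_1 = (-1.5306, -0.9388, 1.7959, 0.0612, 2.4694).
‖u_2‖ = 3.5427, so e_2 = (-0.4320, -0.2650, 0.5069, 0.0173, 0.6970).
e_1·c_3 = (-0.2857)·3 + 0.5714·3 + 0.4286·(-4) + 0.5714·3 + (-0.2857)·(-4) = 2.0000; e_2·c_3 = (-0.4320)·3 + (-0.2650)·3 + 0.5069·(-4) + 0.0173·3 + 0.6970·(-4) = -6.8551.
u_3 = c_3 − 2.0000·e_1 + 6.8551·e_2 = (0.6098, 0.0407, -1.3821, 1.9756, 1.3496).
‖u_3‖ = 2.8299, so e_3 = (0.2155, 0.0144, -0.4884, 0.6981, 0.4769).
e_1·c_4 = (-0.2857)·3 + 0.5714·(-1) + 0.4286·1 + 0.5714·(-3) + (-0.2857)·1 = -3.0000; e_2·c_4 = (-0.4320)·3 + (-0.2650)·(-1) + 0.5069·1 + 0.0173·(-3) + 0.6970·1 = 0.1210; e_3·c_4 = 0.2155·3 + 0.0144·(-1) + (-0.4884)·1 + 0.6981·(-3) + 0.4769·1 = -1.4738.
u_4 = c_4 + 3.0000·e_1 − 0.1210·e_2 + 1.4738·e_3 = (2.5127, 0.7675, 1.5046, -0.2589, 0.7614).
‖u_4‖ = 3.1326, so e_4 = (0.8021, 0.2450, 0.4803, -0.0826, 0.2431).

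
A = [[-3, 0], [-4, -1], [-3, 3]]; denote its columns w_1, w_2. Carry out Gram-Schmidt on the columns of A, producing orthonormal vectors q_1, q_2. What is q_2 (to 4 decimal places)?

w_1 = (-3, -4, -3); ‖w_1‖ = 5.8310, so q_1 = (-0.5145, -0.6860, -0.5145).
q_1·w_2 = (-0.5145)·0 + (-0.6860)·(-1) + (-0.5145)·3 = -0.8575.
u_2 = w_2 + 0.8575·q_1 = (-0.4412, -1.5882, 2.5588).
‖u_2‖ = 3.0438, so q_2 = (-0.1449, -0.5218, 0.8407).

q_2 = (-0.1449, -0.5218, 0.8407)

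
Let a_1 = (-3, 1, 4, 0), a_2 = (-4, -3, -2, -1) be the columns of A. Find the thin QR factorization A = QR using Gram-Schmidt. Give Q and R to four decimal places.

Q = [[-0.5883, -0.7097], [0.1961, -0.5551], [0.7845, -0.3935], [0.0000, -0.1827]], R = [[5.0990, 0.1961], [0.0000, 5.4737]]

a_1 = (-3, 1, 4, 0); ‖a_1‖ = 5.0990, so q_1 = (-0.5883, 0.1961, 0.7845, 0.0000).
q_1·a_2 = (-0.5883)·(-4) + 0.1961·(-3) + 0.7845·(-2) + 0.0000·(-1) = 0.1961.
u_2 = a_2 − 0.1961·q_1 = (-3.8846, -3.0385, -2.1538, -1.0000).
‖u_2‖ = 5.4737, so q_2 = (-0.7097, -0.5551, -0.3935, -0.1827).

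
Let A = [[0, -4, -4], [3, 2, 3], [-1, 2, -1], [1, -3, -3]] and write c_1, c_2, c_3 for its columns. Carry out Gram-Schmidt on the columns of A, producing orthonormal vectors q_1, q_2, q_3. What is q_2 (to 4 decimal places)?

q_2 = (-0.6973, 0.3011, 0.3645, -0.5388)

q_1 = c_1/‖c_1‖ = (0, 3, -1, 1)/3.3166 = (0.0000, 0.9045, -0.3015, 0.3015).
r_{12} = q_1·c_2 = 0.3015.
u_2 = c_2 − 0.3015·q_1 = (-4.0000, 1.7273, 2.0909, -3.0909).
‖u_2‖ = 5.7366, so q_2 = (-0.6973, 0.3011, 0.3645, -0.5388).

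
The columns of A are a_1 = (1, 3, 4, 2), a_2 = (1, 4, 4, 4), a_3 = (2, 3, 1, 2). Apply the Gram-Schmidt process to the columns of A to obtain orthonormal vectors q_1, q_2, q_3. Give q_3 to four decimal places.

q_3 = (0.7713, 0.4351, -0.4104, -0.2176)

a_1 = (1, 3, 4, 2); ‖a_1‖ = 5.4772, so q_1 = (0.1826, 0.5477, 0.7303, 0.3651).
q_1·a_2 = 0.1826·1 + 0.5477·4 + 0.7303·4 + 0.3651·4 = 6.7552.
u_2 = a_2 − 6.7552·q_1 = (-0.2333, 0.3000, -0.9333, 1.5333).
‖u_2‖ = 1.8348, so q_2 = (-0.1272, 0.1635, -0.5087, 0.8357).
q_1·a_3 = 0.1826·2 + 0.5477·3 + 0.7303·1 + 0.3651·2 = 3.4689; q_2·a_3 = (-0.1272)·2 + 0.1635·3 + (-0.5087)·1 + 0.8357·2 = 1.3988.
u_3 = a_3 − 3.4689·q_1 − 1.3988·q_2 = (1.5446, 0.8713, -0.8218, -0.4356).
‖u_3‖ = 2.0025, so q_3 = (0.7713, 0.4351, -0.4104, -0.2176).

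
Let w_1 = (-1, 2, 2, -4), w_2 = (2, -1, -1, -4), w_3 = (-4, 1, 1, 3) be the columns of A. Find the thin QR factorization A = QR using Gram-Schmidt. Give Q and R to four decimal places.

w_1 = (-1, 2, 2, -4); ‖w_1‖ = 5.0000, so e_1 = (-0.2000, 0.4000, 0.4000, -0.8000).
e_1·w_2 = (-0.2000)·2 + 0.4000·(-1) + 0.4000·(-1) + (-0.8000)·(-4) = 2.0000.
u_2 = w_2 − 2.0000·e_1 = (2.4000, -1.8000, -1.8000, -2.4000).
‖u_2‖ = 4.2426, so e_2 = (0.5657, -0.4243, -0.4243, -0.5657).
e_1·w_3 = (-0.2000)·(-4) + 0.4000·1 + 0.4000·1 + (-0.8000)·3 = -0.8000; e_2·w_3 = 0.5657·(-4) + (-0.4243)·1 + (-0.4243)·1 + (-0.5657)·3 = -4.8083.
u_3 = w_3 + 0.8000·e_1 + 4.8083·e_2 = (-1.4400, -0.7200, -0.7200, -0.3600).
‖u_3‖ = 1.8000, so e_3 = (-0.8000, -0.4000, -0.4000, -0.2000).

Q = [[-0.2000, 0.5657, -0.8000], [0.4000, -0.4243, -0.4000], [0.4000, -0.4243, -0.4000], [-0.8000, -0.5657, -0.2000]], R = [[5.0000, 2.0000, -0.8000], [0.0000, 4.2426, -4.8083], [0.0000, 0.0000, 1.8000]]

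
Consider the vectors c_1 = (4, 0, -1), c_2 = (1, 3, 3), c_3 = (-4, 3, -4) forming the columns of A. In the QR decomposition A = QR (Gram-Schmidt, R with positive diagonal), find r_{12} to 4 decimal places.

r_{12} = 0.2425

q_1 = c_1/‖c_1‖ = (4, 0, -1)/4.1231 = (0.9701, 0.0000, -0.2425).
r_{12} = q_1·c_2 = 0.2425.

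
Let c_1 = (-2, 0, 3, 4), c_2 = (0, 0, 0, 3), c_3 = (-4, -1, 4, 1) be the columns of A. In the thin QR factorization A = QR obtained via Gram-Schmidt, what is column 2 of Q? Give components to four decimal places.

e_1 = c_1/‖c_1‖ = (-2, 0, 3, 4)/5.3852 = (-0.3714, 0.0000, 0.5571, 0.7428).
r_{12} = e_1·c_2 = 2.2283.
u_2 = c_2 − 2.2283·e_1 = (0.8276, 0.0000, -1.2414, 1.3448).
‖u_2‖ = 2.0086, so e_2 = (0.4120, 0.0000, -0.6180, 0.6695).

e_2 = (0.4120, 0.0000, -0.6180, 0.6695)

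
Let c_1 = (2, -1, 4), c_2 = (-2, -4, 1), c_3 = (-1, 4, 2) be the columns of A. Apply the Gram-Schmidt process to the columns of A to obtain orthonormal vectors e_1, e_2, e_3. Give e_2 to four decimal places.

e_2 = (-0.5293, -0.8468, 0.0529)

c_1 = (2, -1, 4); ‖c_1‖ = 4.5826, so e_1 = (0.4364, -0.2182, 0.8729).
e_1·c_2 = 0.4364·(-2) + (-0.2182)·(-4) + 0.8729·1 = 0.8729.
u_2 = c_2 − 0.8729·e_1 = (-2.3810, -3.8095, 0.2381).
‖u_2‖ = 4.4987, so e_2 = (-0.5293, -0.8468, 0.0529).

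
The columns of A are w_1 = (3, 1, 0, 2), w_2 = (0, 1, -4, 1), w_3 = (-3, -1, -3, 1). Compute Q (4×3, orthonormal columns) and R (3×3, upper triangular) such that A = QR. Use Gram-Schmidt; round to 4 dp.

Q = [[0.8018, -0.1543, -0.3629], [0.2673, 0.1886, -0.4897], [0.0000, -0.9601, 0.0749], [0.5345, 0.1372, 0.7892]], R = [[3.7417, 0.8018, -2.1381], [0.0000, 4.1662, 3.2918], [0.0000, 0.0000, 2.1430]]

w_1 = (3, 1, 0, 2); ‖w_1‖ = 3.7417, so e_1 = (0.8018, 0.2673, 0.0000, 0.5345).
e_1·w_2 = 0.8018·0 + 0.2673·1 + 0.0000·(-4) + 0.5345·1 = 0.8018.
u_2 = w_2 − 0.8018·e_1 = (-0.6429, 0.7857, -4.0000, 0.5714).
‖u_2‖ = 4.1662, so e_2 = (-0.1543, 0.1886, -0.9601, 0.1372).
e_1·w_3 = 0.8018·(-3) + 0.2673·(-1) + 0.0000·(-3) + 0.5345·1 = -2.1381; e_2·w_3 = (-0.1543)·(-3) + 0.1886·(-1) + (-0.9601)·(-3) + 0.1372·1 = 3.2918.
u_3 = w_3 + 2.1381·e_1 − 3.2918·e_2 = (-0.7778, -1.0494, 0.1605, 1.6914).
‖u_3‖ = 2.1430, so e_3 = (-0.3629, -0.4897, 0.0749, 0.7892).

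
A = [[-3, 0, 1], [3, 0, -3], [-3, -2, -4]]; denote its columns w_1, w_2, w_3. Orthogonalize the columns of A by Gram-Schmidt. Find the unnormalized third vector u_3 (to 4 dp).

w_1 = (-3, 3, -3); ‖w_1‖ = 5.1962, so q_1 = (-0.5774, 0.5774, -0.5774).
q_1·w_2 = (-0.5774)·0 + 0.5774·0 + (-0.5774)·(-2) = 1.1547.
u_2 = w_2 − 1.1547·q_1 = (0.6667, -0.6667, -1.3333).
‖u_2‖ = 1.6330, so q_2 = (0.4082, -0.4082, -0.8165).
q_1·w_3 = (-0.5774)·1 + 0.5774·(-3) + (-0.5774)·(-4) = 0.0000; q_2·w_3 = 0.4082·1 + (-0.4082)·(-3) + (-0.8165)·(-4) = 4.8990.
u_3 = w_3 + 0.0000·q_1 − 4.8990·q_2 = (-1.0000, -1.0000, 0.0000).

u_3 = (-1.0000, -1.0000, 0.0000)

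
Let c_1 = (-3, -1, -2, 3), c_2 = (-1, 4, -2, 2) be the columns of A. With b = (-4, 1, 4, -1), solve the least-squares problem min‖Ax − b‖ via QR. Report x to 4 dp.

x = (0.0364, -0.0931)

c_1 = (-3, -1, -2, 3); ‖c_1‖ = 4.7958, so e_1 = (-0.6255, -0.2085, -0.4170, 0.6255).
e_1·c_2 = (-0.6255)·(-1) + (-0.2085)·4 + (-0.4170)·(-2) + 0.6255·2 = 1.8766.
u_2 = c_2 − 1.8766·e_1 = (0.1739, 4.3913, -1.2174, 0.8261).
‖u_2‖ = 4.6345, so e_2 = (0.0375, 0.9475, -0.2627, 0.1782).
Qᵀb = (0.0000, -0.4315).
Back-substitute: x_2 = -0.4315/4.6345 = -0.0931.
x_1 = (0.0000 − 1.8766·(-0.0931))/4.7958 = 0.0364.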